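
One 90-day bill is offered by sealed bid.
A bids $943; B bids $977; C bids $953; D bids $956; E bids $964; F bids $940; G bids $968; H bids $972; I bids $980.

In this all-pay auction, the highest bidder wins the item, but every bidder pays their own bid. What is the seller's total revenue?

Bids ranked: 980 (I) > 977 (B) > 972 (H) > 968 (G) > 964 (E) > 956 (D) > …
Every bidder forfeits their bid regardless of winning.
Revenue = 943 + 977 + 953 + 956 + 964 + 940 + 968 + 972 + 980 = $8,653.

Total revenue: $8,653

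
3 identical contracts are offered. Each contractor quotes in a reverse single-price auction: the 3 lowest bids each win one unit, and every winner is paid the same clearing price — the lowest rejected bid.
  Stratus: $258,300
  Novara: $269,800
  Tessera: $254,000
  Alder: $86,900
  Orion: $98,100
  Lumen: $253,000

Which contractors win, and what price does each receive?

Ordering the bids: 86,900 (Alder), 98,100 (Orion), 253,000 (Lumen), 254,000 (Tessera), 258,300 (Stratus), …
The 3 lowest are Alder, Orion, Lumen.
Lowest unsuccessful bid: $254,000 → clearing price.

Alder, Orion, Lumen; each is paid $254,000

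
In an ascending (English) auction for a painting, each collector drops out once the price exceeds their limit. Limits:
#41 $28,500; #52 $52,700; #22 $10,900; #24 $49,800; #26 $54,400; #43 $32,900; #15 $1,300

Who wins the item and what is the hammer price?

#26 wins at $52,700

Sorting limits: 54,400 (#26) > 52,700 (#52) > 49,800 (#24) > 32,900 (#43) > 28,500 (#41) > 10,900 (#22) > …
Bidding ends when #52 exits at $52,700; #26 takes it.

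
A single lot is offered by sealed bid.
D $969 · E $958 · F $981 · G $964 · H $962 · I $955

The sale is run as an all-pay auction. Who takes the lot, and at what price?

All-pay auction: the highest bidder wins the item, but every bidder pays their own bid.
Sorting bids: 981 (F) > 969 (D) > 964 (G) > 962 (H) > 958 (E) > 955 (I)
F wins with the top bid; all bids are sunk regardless.

F pays $981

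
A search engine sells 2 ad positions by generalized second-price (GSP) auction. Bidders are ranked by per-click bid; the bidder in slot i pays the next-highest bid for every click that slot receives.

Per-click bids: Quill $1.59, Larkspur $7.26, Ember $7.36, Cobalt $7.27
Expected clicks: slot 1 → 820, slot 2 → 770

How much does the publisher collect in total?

Sorting advertisers: $7.36 (Ember) > $7.27 (Cobalt) > $7.26 (Larkspur) > …
Slot 1: Ember pays $7.27 × 820 = $5961.40
Slot 2: Cobalt pays $7.26 × 770 = $5590.20
Total = $11551.60

Total revenue: $11551.60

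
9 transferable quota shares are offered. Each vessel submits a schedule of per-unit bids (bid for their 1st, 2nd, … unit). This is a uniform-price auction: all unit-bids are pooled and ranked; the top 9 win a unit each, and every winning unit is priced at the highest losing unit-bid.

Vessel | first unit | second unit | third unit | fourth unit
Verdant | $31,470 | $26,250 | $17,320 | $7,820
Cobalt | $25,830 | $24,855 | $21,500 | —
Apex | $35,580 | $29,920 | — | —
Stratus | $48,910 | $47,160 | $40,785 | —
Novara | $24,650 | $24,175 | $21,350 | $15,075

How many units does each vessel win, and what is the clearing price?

Merging the schedules and taking the best 9: 48,910 (Stratus-1), 47,160 (Stratus-2), 40,785 (Stratus-3), 35,580 (Apex-1), 31,470 (Verdant-1), 29,920 (Apex-2), 26,250 (Verdant-2), 25,830 (Cobalt-1), 24,855 (Cobalt-2)
The (k+1)-th unit-bid is $24,650.
Allocation: Apex 2, Cobalt 2, Stratus 3, Verdant 2.

Apex 2, Cobalt 2, Stratus 3, Verdant 2; clearing price $24,650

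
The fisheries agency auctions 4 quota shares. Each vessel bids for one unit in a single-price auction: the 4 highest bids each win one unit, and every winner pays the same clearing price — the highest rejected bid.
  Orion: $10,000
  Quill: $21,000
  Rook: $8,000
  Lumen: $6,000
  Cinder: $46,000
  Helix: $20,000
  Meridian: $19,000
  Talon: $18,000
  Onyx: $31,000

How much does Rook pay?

Rook pays $0

Ordering the bids: 46,000 (Cinder), 31,000 (Onyx), 21,000 (Quill), 20,000 (Helix), 19,000 (Meridian), 18,000 (Talon), …
Top 4: Cinder, Onyx, Quill, Helix.
First losing bid is Meridian's $19,000, which sets the uniform price.
Rook does not win → pays $0.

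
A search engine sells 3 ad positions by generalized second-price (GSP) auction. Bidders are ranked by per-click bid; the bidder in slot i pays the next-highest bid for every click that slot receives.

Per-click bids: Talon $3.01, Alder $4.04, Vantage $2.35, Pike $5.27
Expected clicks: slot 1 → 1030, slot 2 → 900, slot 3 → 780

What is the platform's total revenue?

Ranked by bid: $5.27 (Pike) > $4.04 (Alder) > $3.01 (Talon) > $2.35 (Vantage)
Slot 1: Pike pays $4.04 × 1030 = $4161.20
Slot 2: Alder pays $3.01 × 900 = $2709.00
Slot 3: Talon pays $2.35 × 780 = $1833.00
Total = $8703.20

Total revenue: $8703.20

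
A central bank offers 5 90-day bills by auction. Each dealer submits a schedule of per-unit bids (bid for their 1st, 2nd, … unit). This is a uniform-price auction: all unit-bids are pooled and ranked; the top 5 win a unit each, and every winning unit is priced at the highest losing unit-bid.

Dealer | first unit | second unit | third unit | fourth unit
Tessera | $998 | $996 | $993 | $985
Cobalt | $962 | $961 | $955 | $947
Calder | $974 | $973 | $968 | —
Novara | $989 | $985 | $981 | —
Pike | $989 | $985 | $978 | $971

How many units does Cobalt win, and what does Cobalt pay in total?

Cobalt: 0 units, pays $0

All unit-bids, highest first — top 5: 998 (Tessera-1), 996 (Tessera-2), 993 (Tessera-3), 989 (Novara-1), 989 (Pike-1)
First bid not allocated: $985.
Cobalt wins 0 unit(s) at $985 each.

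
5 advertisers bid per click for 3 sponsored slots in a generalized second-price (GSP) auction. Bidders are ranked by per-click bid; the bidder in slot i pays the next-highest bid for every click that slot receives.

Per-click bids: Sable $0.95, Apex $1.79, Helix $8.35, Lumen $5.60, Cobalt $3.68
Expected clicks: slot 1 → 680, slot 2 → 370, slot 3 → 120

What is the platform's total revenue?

Total revenue: $5384.40

Per-click bids in order: $8.35 (Helix) > $5.60 (Lumen) > $3.68 (Cobalt) > $1.79 (Apex) > …
Slot 1: Helix pays $5.60 × 680 = $3808.00
Slot 2: Lumen pays $3.68 × 370 = $1361.60
Slot 3: Cobalt pays $1.79 × 120 = $214.80
Total = $5384.40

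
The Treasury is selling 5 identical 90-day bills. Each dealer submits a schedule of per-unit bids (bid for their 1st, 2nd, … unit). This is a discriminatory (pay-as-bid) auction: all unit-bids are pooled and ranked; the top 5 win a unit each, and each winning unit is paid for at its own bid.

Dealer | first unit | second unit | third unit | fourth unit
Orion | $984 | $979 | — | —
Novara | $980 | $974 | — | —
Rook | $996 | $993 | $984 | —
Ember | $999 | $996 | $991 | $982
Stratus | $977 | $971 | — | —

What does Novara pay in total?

Novara pays $0

Pooled unit-bids ranked (top 5): 999 (Ember-1), 996 (Rook-1), 996 (Ember-2), 993 (Rook-2), 991 (Ember-3)
Next rejected bid: $984 (not a price — pay-as-bid).
Novara wins no units.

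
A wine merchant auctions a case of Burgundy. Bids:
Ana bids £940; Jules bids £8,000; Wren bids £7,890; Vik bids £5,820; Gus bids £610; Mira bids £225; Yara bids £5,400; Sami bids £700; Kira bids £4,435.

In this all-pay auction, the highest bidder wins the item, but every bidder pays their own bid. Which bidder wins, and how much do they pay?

Jules pays £8,000

All-pay auction: the highest bidder wins the item, but every bidder pays their own bid.
Bids in order: 8,000 (Jules) > 7,890 (Wren) > 5,820 (Vik) > 5,400 (Yara) > 4,435 (Kira) > 940 (Ana) > …
Jules wins with the top bid; all bids are sunk regardless.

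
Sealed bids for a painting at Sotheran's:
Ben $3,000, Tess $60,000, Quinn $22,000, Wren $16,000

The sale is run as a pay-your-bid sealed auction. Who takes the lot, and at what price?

Tess pays $60,000

Bids ranked: 60,000 (Tess) > 22,000 (Quinn) > 16,000 (Wren) > 3,000 (Ben)
Tess has the highest bid and pays exactly that: $60,000.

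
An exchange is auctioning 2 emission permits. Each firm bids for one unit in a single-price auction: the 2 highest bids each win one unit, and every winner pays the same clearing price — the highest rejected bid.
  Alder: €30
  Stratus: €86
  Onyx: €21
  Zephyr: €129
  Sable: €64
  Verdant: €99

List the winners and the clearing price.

Sorting: 129 (Zephyr), 99 (Verdant), 86 (Stratus), 64 (Sable), …
Winners (2 units): Zephyr, Verdant.
Clearing price = highest rejected bid = €86.

Zephyr, Verdant; each pays €86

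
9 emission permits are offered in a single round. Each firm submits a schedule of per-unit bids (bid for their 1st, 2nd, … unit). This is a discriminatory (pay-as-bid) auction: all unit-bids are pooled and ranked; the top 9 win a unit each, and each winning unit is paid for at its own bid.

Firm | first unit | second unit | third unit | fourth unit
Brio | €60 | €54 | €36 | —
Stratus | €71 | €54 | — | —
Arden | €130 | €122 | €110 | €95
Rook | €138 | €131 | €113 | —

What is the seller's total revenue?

Total revenue: €970

Pooled unit-bids ranked (top 9): 138 (Rook-1), 131 (Rook-2), 130 (Arden-1), 122 (Arden-2), 113 (Rook-3), 110 (Arden-3), 95 (Arden-4), 71 (Stratus-1), 60 (Brio-1)
Next rejected bid: €54 (not a price — pay-as-bid).
Each winning unit pays its own bid.
Revenue = 138 + 131 + 130 + 122 + 113 + 110 + 95 + 71 + 60 = €970.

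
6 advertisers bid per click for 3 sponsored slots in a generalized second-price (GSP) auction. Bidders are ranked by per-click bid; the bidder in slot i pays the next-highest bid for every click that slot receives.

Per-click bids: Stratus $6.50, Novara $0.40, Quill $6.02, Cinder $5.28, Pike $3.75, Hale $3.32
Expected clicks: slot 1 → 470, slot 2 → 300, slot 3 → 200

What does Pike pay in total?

Ranked by bid: $6.50 (Stratus) > $6.02 (Quill) > $5.28 (Cinder) > $3.75 (Pike) > …
Pike ranks below slot 3 → no slot, pays nothing.

Pike pays $0.00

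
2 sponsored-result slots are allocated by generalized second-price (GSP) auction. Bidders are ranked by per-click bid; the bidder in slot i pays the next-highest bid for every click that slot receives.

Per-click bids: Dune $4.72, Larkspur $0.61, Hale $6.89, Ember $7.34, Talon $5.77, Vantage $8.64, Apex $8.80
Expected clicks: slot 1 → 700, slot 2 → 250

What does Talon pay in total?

Talon pays $0.00

Sorting advertisers: $8.80 (Apex) > $8.64 (Vantage) > $7.34 (Ember) > …
Talon ranks below slot 2 → no slot, pays nothing.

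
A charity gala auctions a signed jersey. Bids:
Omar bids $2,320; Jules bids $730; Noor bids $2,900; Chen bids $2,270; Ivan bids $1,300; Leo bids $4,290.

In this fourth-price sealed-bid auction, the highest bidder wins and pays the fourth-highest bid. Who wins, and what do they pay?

Sorting bids: 4,290 (Leo) > 2,900 (Noor) > 2,320 (Omar) > 2,270 (Chen) > 1,300 (Ivan) > 730 (Jules)
Leo wins; payment is bid #4 in the ranking = $2,270.

Leo pays $2,270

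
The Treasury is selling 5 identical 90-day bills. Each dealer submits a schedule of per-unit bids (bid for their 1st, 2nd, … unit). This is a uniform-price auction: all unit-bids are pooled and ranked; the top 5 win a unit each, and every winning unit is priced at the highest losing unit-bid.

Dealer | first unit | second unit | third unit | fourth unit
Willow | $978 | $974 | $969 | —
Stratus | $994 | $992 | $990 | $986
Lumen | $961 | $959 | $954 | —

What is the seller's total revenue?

Total revenue: $4,870

Pooled unit-bids ranked (top 5): 994 (Stratus-1), 992 (Stratus-2), 990 (Stratus-3), 986 (Stratus-4), 978 (Willow-1)
First bid not allocated: $974.
Allocation: Stratus 4, Willow 1. Every unit priced at $974.
Revenue = 5 × 974 = $4,870.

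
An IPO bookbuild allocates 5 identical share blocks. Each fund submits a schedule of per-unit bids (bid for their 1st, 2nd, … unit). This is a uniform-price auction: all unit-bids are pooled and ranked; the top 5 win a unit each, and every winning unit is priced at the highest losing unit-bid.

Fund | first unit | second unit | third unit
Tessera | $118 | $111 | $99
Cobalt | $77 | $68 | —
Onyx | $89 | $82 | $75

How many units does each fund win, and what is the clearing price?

Onyx 2, Tessera 3; clearing price $77

All unit-bids, highest first — top 5: 118 (Tessera-1), 111 (Tessera-2), 99 (Tessera-3), 89 (Onyx-1), 82 (Onyx-2)
First bid not allocated: $77.
Allocation: Onyx 2, Tessera 3.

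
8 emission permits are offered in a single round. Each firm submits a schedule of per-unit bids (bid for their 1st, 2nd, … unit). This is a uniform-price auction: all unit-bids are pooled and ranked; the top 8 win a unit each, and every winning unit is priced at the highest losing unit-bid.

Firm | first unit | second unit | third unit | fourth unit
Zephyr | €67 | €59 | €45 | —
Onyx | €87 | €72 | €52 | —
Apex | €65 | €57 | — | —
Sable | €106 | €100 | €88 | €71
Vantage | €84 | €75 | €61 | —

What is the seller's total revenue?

Pooled unit-bids ranked (top 8): 106 (Sable-1), 100 (Sable-2), 88 (Sable-3), 87 (Onyx-1), 84 (Vantage-1), 75 (Vantage-2), 72 (Onyx-2), 71 (Sable-4)
First bid not allocated: €67.
Allocation: Onyx 2, Sable 4, Vantage 2. Every unit priced at €67.
Revenue = 8 × 67 = €536.

Total revenue: €536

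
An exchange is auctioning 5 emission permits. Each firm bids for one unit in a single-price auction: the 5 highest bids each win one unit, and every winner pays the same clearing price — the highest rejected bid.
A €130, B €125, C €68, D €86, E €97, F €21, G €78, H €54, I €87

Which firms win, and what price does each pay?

A, B, E, I, D; each pays €78

Ordering the bids: 130 (A), 125 (B), 97 (E), 87 (I), 86 (D), 78 (G), 68 (C), …
Winners (5 units): A, B, E, I, D.
Highest unsuccessful bid: €78 → clearing price.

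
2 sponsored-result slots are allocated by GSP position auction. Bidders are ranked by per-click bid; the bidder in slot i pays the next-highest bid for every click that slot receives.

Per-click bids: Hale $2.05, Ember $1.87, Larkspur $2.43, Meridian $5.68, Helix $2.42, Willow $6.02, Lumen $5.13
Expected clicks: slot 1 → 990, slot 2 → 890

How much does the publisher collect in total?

Per-click bids in order: $6.02 (Willow) > $5.68 (Meridian) > $5.13 (Lumen) > …
Slot 1: Willow pays $5.68 × 990 = $5623.20
Slot 2: Meridian pays $5.13 × 890 = $4565.70
Total = $10188.90

Total revenue: $10188.90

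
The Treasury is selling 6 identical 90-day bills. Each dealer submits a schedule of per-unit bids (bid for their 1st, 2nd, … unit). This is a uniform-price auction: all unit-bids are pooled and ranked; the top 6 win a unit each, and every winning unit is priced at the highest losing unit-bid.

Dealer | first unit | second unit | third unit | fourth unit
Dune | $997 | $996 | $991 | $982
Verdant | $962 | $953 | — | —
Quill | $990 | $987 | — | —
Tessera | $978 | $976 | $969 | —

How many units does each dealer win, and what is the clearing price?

Pooled unit-bids ranked (top 6): 997 (Dune-1), 996 (Dune-2), 991 (Dune-3), 990 (Quill-1), 987 (Quill-2), 982 (Dune-4)
First bid not allocated: $978.
Allocation: Dune 4, Quill 2.

Dune 4, Quill 2; clearing price $978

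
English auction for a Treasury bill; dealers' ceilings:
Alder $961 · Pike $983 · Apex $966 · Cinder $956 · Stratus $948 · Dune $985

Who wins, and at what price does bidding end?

Limits in order: 985 (Dune) > 983 (Pike) > 966 (Apex) > 961 (Alder) > 956 (Cinder) > 948 (Stratus)
Bidding ends when Pike exits at $983; Dune takes it.

Dune wins at $983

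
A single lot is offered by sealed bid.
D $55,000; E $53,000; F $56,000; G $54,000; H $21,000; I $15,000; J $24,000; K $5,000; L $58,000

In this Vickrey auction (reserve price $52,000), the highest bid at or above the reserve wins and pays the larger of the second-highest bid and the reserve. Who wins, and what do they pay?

Sorting bids: 58,000 (L) > 56,000 (F) > 55,000 (D) > 54,000 (G) > 53,000 (E) > 24,000 (J) > …
Highest eligible bid: L at $58,000.
max(second-highest $56,000, reserve $52,000) = $56,000; the reserve does not bind.

L pays $56,000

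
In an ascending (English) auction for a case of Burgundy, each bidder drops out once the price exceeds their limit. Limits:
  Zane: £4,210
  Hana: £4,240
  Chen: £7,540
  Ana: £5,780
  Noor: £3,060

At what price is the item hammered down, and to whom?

Limits ranked: 7,540 (Chen) > 5,780 (Ana) > 4,240 (Hana) > 4,210 (Zane) > 3,060 (Noor)
Once the price passes £5,780, only Chen is left; the hammer falls at Ana's limit of £5,780.

Chen wins at £5,780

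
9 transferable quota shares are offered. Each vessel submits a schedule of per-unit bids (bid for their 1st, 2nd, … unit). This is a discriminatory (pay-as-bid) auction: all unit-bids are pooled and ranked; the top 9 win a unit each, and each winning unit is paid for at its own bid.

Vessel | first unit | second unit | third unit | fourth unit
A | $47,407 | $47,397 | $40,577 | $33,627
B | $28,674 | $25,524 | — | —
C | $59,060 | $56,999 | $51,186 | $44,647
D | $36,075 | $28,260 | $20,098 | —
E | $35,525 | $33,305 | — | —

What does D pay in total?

D pays $36,075

All unit-bids, highest first — top 9: 59,060 (C-1), 56,999 (C-2), 51,186 (C-3), 47,407 (A-1), 47,397 (A-2), 44,647 (C-4), 40,577 (A-3), 36,075 (D-1), 35,525 (E-1)
Next rejected bid: $33,627 (not a price — pay-as-bid).
D's winning unit-bids: 36,075 = $36,075.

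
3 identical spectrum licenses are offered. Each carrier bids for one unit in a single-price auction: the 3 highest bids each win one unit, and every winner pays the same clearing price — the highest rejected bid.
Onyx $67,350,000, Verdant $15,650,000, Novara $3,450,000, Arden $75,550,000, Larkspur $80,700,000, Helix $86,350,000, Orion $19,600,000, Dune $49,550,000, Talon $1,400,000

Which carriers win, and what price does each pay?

Helix, Larkspur, Arden; each pays $67,350,000

Sorting: 86,350,000 (Helix), 80,700,000 (Larkspur), 75,550,000 (Arden), 67,350,000 (Onyx), 49,550,000 (Dune), …
Top 3: Helix, Larkspur, Arden.
Clearing price = highest rejected bid = $67,350,000.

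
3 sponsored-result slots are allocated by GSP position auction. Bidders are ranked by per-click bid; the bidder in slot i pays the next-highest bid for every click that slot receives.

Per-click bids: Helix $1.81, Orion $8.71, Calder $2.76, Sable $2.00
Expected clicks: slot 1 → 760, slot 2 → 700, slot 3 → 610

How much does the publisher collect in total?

Per-click bids in order: $8.71 (Orion) > $2.76 (Calder) > $2.00 (Sable) > $1.81 (Helix)
Slot 1: Orion pays $2.76 × 760 = $2097.60
Slot 2: Calder pays $2.00 × 700 = $1400.00
Slot 3: Sable pays $1.81 × 610 = $1104.10
Total = $4601.70

Total revenue: $4601.70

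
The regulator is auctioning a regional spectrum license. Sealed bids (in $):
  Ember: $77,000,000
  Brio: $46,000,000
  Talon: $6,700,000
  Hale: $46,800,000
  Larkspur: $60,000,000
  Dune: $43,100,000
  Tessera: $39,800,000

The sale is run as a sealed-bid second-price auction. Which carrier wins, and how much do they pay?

Ember pays $60,000,000

Bids in order: 77,000,000 (Ember) > 60,000,000 (Larkspur) > 46,800,000 (Hale) > 46,000,000 (Brio) > 43,100,000 (Dune) > 39,800,000 (Tessera) > …
Ember is highest; pays the second-highest bid, $60,000,000.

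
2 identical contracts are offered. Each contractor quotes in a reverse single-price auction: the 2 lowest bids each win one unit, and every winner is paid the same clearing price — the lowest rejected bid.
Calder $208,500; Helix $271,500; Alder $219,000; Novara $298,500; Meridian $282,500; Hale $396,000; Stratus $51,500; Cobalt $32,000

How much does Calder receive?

Calder is paid $0

Bids ranked low→high: 32,000 (Cobalt), 51,500 (Stratus), 208,500 (Calder), 219,000 (Alder), …
The 2 lowest are Cobalt, Stratus.
Lowest unsuccessful bid: $208,500 → clearing price.
Calder does not win → is paid $0.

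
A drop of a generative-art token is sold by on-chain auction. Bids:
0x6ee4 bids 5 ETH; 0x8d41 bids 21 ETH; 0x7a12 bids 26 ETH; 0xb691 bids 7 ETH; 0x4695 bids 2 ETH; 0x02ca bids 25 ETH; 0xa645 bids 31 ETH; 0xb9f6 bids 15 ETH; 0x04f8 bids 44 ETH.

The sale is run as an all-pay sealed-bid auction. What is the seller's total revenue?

Bids in order: 44 (0x04f8) > 31 (0xa645) > 26 (0x7a12) > 25 (0x02ca) > 21 (0x8d41) > 15 (0xb9f6) > …
Every bidder forfeits their bid regardless of winning.
Revenue = 5 + 21 + 26 + 7 + 2 + 25 + 31 + 15 + 44 = 176 ETH.

Total revenue: 176 ETH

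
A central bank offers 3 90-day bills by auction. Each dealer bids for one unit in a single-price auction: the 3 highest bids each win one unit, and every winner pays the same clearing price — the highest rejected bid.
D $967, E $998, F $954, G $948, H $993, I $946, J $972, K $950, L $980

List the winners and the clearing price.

Sorting: 998 (E), 993 (H), 980 (L), 972 (J), 967 (D), …
The 3 highest are E, H, L.
Highest unsuccessful bid: $972 → clearing price.

E, H, L; each pays $972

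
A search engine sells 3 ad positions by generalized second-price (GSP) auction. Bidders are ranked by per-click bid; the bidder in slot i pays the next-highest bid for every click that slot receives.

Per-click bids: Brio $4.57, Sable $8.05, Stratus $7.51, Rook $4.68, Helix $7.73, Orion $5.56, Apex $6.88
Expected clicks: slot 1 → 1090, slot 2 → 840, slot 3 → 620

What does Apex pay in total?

Apex pays $0.00

Per-click bids in order: $8.05 (Sable) > $7.73 (Helix) > $7.51 (Stratus) > $6.88 (Apex) > …
Apex ranks below slot 3 → no slot, pays nothing.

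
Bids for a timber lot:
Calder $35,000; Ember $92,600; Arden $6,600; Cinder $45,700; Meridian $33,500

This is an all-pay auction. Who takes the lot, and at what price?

Bids in order: 92,600 (Ember) > 45,700 (Cinder) > 35,000 (Calder) > 33,500 (Meridian) > 6,600 (Arden)
Ember wins with the top bid; all bids are sunk regardless.

Ember pays $92,600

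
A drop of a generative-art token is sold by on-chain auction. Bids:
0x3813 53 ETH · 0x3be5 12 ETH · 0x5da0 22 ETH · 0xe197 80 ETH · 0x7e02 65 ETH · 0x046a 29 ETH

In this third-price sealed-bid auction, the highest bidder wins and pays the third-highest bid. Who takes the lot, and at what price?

Third-price sealed-bid auction: the highest bidder wins and pays the third-highest bid.
Sorting bids: 80 (0xe197) > 65 (0x7e02) > 53 (0x3813) > 29 (0x046a) > 22 (0x5da0) > 12 (0x3be5)
0xe197 wins; payment is bid #3 in the ranking = 53 ETH.

0xe197 pays 53 ETH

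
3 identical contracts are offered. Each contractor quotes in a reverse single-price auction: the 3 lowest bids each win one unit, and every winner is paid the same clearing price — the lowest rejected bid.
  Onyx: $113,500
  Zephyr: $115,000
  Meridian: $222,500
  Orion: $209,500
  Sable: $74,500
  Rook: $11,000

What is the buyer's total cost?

Total cost: $345,000

Sorting: 11,000 (Rook), 74,500 (Sable), 113,500 (Onyx), 115,000 (Zephyr), 209,500 (Orion), …
Winners (3 units): Rook, Sable, Onyx.
Lowest unsuccessful bid: $115,000 → clearing price.
Total cost = 3 × $115,000 = $345,000.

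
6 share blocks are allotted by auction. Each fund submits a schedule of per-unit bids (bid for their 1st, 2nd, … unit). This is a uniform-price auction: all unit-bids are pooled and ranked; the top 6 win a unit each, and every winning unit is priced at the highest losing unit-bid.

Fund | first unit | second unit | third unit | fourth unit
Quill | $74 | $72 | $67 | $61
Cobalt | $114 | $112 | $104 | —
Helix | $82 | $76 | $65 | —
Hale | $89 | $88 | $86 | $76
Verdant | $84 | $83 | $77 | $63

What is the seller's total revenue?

All unit-bids, highest first — top 6: 114 (Cobalt-1), 112 (Cobalt-2), 104 (Cobalt-3), 89 (Hale-1), 88 (Hale-2), 86 (Hale-3)
First bid not allocated: $84.
Allocation: Cobalt 3, Hale 3. Every unit priced at $84.
Revenue = 6 × 84 = $504.

Total revenue: $504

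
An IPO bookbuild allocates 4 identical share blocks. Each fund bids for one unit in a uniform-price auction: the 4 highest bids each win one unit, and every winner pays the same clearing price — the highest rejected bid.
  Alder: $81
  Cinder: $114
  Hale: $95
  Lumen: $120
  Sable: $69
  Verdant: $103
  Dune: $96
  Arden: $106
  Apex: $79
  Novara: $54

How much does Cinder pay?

Cinder pays $96

Sorting: 120 (Lumen), 114 (Cinder), 106 (Arden), 103 (Verdant), 96 (Dune), 95 (Hale), …
Winners (4 units): Lumen, Cinder, Arden, Verdant.
First losing bid is Dune's $96, which sets the uniform price.
Cinder wins → pays $96.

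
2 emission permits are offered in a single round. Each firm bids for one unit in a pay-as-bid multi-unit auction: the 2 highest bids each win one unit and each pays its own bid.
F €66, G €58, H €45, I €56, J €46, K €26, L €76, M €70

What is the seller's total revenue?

Total revenue: €146

Sorting: 76 (L), 70 (M), 66 (F), 58 (G), …
Top 2: L, M.
Total revenue = 76 + 70 = €146.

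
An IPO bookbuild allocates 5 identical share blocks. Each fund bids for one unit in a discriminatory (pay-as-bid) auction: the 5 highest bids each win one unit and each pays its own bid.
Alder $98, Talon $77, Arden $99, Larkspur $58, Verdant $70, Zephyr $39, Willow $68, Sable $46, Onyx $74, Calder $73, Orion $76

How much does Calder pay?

Calder pays $0

Bids ranked high→low: 99 (Arden), 98 (Alder), 77 (Talon), 76 (Orion), 74 (Onyx), 73 (Calder), 70 (Verdant), …
The 5 highest are Arden, Alder, Talon, Orion, Onyx.
Calder does not win → $0.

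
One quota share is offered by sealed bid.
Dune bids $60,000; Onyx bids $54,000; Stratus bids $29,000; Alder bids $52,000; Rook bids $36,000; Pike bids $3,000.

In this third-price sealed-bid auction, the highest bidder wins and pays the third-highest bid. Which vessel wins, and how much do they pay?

Sorting bids: 60,000 (Dune) > 54,000 (Onyx) > 52,000 (Alder) > 36,000 (Rook) > 29,000 (Stratus) > 3,000 (Pike)
Dune wins; payment is bid #3 in the ranking = $52,000.

Dune pays $52,000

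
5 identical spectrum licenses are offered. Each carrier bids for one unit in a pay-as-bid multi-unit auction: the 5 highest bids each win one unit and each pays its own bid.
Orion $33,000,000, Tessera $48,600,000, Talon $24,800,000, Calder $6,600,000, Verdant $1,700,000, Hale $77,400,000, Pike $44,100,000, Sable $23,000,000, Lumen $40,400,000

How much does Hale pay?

Bids ranked high→low: 77,400,000 (Hale), 48,600,000 (Tessera), 44,100,000 (Pike), 40,400,000 (Lumen), 33,000,000 (Orion), 24,800,000 (Talon), 23,000,000 (Sable), …
Top 5: Hale, Tessera, Pike, Lumen, Orion.
Hale wins → own bid $77,400,000.

Hale pays $77,400,000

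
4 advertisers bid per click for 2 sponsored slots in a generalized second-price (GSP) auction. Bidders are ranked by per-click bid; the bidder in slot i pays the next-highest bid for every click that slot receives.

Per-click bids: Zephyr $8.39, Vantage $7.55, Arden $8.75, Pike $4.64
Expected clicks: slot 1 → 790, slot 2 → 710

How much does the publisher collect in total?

Ranked by bid: $8.75 (Arden) > $8.39 (Zephyr) > $7.55 (Vantage) > …
Slot 1: Arden pays $8.39 × 790 = $6628.10
Slot 2: Zephyr pays $7.55 × 710 = $5360.50
Total = $11988.60

Total revenue: $11988.60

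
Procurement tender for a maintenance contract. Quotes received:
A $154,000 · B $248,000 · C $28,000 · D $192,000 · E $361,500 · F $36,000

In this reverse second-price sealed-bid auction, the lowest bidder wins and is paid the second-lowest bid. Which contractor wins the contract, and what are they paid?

C is paid $36,000

Bids ranked: 28,000 (C) < 36,000 (F) < 154,000 (A) < 192,000 (D) < 248,000 (B) < 361,500 (E)
Second-price: C is paid F's bid of $36,000.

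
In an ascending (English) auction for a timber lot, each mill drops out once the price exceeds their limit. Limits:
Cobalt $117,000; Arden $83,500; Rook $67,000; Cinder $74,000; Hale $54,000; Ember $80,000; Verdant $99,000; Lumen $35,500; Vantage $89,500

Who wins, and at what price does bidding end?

Cobalt wins at $99,000

Limits ranked: 117,000 (Cobalt) > 99,000 (Verdant) > 89,500 (Vantage) > 83,500 (Arden) > 80,000 (Ember) > 74,000 (Cinder) > …
Bidding ends when Verdant exits at $99,000; Cobalt takes it.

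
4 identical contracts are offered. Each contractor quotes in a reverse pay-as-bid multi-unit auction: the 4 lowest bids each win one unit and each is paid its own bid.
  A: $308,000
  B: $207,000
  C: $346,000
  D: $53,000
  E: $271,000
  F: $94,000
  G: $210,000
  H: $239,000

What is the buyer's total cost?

Sorting: 53,000 (D), 94,000 (F), 207,000 (B), 210,000 (G), 239,000 (H), 271,000 (E), …
The 4 lowest are D, F, B, G.
Total cost = 53,000 + 94,000 + 207,000 + 210,000 = $564,000.

Total cost: $564,000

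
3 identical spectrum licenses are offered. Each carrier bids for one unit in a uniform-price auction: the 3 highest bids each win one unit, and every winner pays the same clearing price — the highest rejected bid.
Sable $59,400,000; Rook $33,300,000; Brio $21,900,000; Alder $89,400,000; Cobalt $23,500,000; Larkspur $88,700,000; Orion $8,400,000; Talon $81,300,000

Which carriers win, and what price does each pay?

Sorting: 89,400,000 (Alder), 88,700,000 (Larkspur), 81,300,000 (Talon), 59,400,000 (Sable), 33,300,000 (Rook), …
Top 3: Alder, Larkspur, Talon.
Clearing price = highest rejected bid = $59,400,000.

Alder, Larkspur, Talon; each pays $59,400,000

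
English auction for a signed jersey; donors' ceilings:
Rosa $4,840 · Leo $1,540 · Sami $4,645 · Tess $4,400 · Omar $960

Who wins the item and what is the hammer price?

Rosa wins at $4,645

Open ascending-bid auction: the price rises until one bidder remains; the winner pays the price at which the last rival dropped out.
Sorting limits: 4,840 (Rosa) > 4,645 (Sami) > 4,400 (Tess) > 1,540 (Leo) > 960 (Omar)
Sami is the last rival to drop out, at $4,645; Rosa remains and wins at that price.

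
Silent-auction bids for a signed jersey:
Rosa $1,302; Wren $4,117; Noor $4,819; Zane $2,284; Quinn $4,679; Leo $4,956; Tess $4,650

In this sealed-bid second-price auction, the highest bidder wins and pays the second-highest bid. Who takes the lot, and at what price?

Leo pays $4,819

Sorting bids: 4,956 (Leo) > 4,819 (Noor) > 4,679 (Quinn) > 4,650 (Tess) > 4,117 (Wren) > 2,284 (Zane) > …
Leo is highest; pays the second-highest bid, $4,819.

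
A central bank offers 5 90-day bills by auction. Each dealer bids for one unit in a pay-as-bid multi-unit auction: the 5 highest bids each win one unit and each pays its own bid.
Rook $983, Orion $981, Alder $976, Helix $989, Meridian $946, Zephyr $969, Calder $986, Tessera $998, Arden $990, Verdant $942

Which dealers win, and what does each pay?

Tessera $998, Arden $990, Helix $989, Calder $986, Rook $983

Sorting: 998 (Tessera), 990 (Arden), 989 (Helix), 986 (Calder), 983 (Rook), 981 (Orion), 976 (Alder), …
Top 5: Tessera, Arden, Helix, Calder, Rook.
Each winner pays its own bid: Tessera $998, Arden $990, Helix $989, Calder $986, Rook $983.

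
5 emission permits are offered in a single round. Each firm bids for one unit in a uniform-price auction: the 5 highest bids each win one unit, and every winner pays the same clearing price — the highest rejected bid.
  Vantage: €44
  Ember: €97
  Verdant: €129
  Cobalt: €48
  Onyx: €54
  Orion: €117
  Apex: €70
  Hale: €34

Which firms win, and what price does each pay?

Ordering the bids: 129 (Verdant), 117 (Orion), 97 (Ember), 70 (Apex), 54 (Onyx), 48 (Cobalt), 44 (Vantage), …
The 5 highest are Verdant, Orion, Ember, Apex, Onyx.
Clearing price = highest rejected bid = €48.

Verdant, Orion, Ember, Apex, Onyx; each pays €48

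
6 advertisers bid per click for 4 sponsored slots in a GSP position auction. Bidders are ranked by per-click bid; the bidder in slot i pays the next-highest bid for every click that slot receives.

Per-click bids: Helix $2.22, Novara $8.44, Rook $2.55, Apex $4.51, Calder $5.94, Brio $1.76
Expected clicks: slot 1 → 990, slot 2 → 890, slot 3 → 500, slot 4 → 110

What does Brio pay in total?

Ranked by bid: $8.44 (Novara) > $5.94 (Calder) > $4.51 (Apex) > $2.55 (Rook) > $2.22 (Helix) > …
Brio ranks below slot 4 → no slot, pays nothing.

Brio pays $0.00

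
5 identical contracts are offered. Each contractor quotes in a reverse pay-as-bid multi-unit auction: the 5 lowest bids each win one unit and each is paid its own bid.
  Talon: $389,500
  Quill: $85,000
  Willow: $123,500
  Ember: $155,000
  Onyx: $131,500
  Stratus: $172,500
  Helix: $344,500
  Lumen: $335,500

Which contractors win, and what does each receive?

Quill $85,000, Willow $123,500, Onyx $131,500, Ember $155,000, Stratus $172,500

Ordering the bids: 85,000 (Quill), 123,500 (Willow), 131,500 (Onyx), 155,000 (Ember), 172,500 (Stratus), 335,500 (Lumen), 344,500 (Helix), …
Lowest 5: Quill, Willow, Onyx, Ember, Stratus.
Each winner is paid its own bid: Quill $85,000, Willow $123,500, Onyx $131,500, Ember $155,000, Stratus $172,500.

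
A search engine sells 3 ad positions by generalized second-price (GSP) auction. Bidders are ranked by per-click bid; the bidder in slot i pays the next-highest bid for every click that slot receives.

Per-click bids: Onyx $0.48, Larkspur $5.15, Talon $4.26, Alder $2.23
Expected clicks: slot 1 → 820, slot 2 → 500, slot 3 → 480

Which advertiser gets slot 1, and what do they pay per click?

Per-click bids in order: $5.15 (Larkspur) > $4.26 (Talon) > $2.23 (Alder) > $0.48 (Onyx)
Slot 1 goes to the first-ranked bidder, Larkspur, who pays the next bid down: $4.26/click.

Larkspur; $4.26 per click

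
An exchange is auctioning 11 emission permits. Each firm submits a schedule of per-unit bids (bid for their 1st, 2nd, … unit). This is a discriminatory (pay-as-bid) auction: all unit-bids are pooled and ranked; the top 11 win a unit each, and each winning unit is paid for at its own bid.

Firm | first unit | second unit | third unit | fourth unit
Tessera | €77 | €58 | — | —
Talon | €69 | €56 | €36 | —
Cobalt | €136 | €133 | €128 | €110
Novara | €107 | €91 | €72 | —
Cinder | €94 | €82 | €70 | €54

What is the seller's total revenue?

Total revenue: €1,100

Merging the schedules and taking the best 11: 136 (Cobalt-1), 133 (Cobalt-2), 128 (Cobalt-3), 110 (Cobalt-4), 107 (Novara-1), 94 (Cinder-1), 91 (Novara-2), 82 (Cinder-2), 77 (Tessera-1), 72 (Novara-3), 70 (Cinder-3)
Next rejected bid: €69 (not a price — pay-as-bid).
Each winning unit pays its own bid.
Revenue = 136 + 133 + 128 + 110 + 107 + 94 + 91 + 82 + 77 + 72 + 70 = €1,100.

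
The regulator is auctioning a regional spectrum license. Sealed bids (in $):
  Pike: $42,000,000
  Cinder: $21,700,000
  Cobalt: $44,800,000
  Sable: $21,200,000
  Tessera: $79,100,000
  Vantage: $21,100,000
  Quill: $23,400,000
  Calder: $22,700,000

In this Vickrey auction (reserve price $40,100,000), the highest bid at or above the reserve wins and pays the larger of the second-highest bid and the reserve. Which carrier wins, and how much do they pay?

Tessera pays $44,800,000

Vickrey auction (reserve price $40,100,000): the highest bid at or above the reserve wins and pays the larger of the second-highest bid and the reserve.
Bids ranked: 79,100,000 (Tessera) > 44,800,000 (Cobalt) > 42,000,000 (Pike) > 23,400,000 (Quill) > 22,700,000 (Calder) > 21,700,000 (Cinder) > …
Tessera has the top bid at or above the reserve ($79,100,000).
Second-highest bid $44,800,000 exceeds the reserve $40,100,000 → payment $44,800,000.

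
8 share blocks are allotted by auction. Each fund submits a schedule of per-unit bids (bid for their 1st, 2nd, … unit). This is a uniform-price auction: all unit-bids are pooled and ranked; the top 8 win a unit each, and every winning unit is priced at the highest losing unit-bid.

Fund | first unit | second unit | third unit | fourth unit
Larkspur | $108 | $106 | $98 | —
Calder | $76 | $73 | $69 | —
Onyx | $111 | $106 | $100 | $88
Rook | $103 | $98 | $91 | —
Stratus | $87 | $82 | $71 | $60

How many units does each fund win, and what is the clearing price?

Merging the schedules and taking the best 8: 111 (Onyx-1), 108 (Larkspur-1), 106 (Larkspur-2), 106 (Onyx-2), 103 (Rook-1), 100 (Onyx-3), 98 (Larkspur-3), 98 (Rook-2)
Highest rejected unit-bid = $91.
Allocation: Larkspur 3, Onyx 3, Rook 2.

Larkspur 3, Onyx 3, Rook 2; clearing price $91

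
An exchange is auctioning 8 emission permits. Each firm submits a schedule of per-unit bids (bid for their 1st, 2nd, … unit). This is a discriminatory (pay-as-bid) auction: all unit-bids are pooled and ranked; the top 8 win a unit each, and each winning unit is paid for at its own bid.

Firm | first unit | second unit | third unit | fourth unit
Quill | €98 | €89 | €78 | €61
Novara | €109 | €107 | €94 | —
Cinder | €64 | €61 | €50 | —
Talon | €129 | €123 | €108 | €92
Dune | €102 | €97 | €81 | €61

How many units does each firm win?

Merging the schedules and taking the best 8: 129 (Talon-1), 123 (Talon-2), 109 (Novara-1), 108 (Talon-3), 107 (Novara-2), 102 (Dune-1), 98 (Quill-1), 97 (Dune-2)
Next rejected bid: €94 (not a price — pay-as-bid).
Allocation: Dune 2, Novara 2, Quill 1, Talon 3.

Dune 2, Novara 2, Quill 1, Talon 3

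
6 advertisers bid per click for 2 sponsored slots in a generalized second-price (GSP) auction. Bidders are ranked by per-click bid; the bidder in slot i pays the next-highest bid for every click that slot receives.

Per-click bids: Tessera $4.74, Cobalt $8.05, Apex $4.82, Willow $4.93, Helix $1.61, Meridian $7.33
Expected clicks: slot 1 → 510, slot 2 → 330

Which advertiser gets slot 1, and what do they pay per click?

Sorting advertisers: $8.05 (Cobalt) > $7.33 (Meridian) > $4.93 (Willow) > …
Slot 1 goes to the first-ranked bidder, Cobalt, who pays the next bid down: $7.33/click.

Cobalt; $7.33 per click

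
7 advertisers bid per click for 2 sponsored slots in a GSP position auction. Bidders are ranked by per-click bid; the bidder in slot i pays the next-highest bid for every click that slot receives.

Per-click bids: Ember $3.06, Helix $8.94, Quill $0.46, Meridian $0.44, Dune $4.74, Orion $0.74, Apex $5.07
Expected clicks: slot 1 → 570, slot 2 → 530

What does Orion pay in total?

Sorting advertisers: $8.94 (Helix) > $5.07 (Apex) > $4.74 (Dune) > …
Orion ranks below slot 2 → no slot, pays nothing.

Orion pays $0.00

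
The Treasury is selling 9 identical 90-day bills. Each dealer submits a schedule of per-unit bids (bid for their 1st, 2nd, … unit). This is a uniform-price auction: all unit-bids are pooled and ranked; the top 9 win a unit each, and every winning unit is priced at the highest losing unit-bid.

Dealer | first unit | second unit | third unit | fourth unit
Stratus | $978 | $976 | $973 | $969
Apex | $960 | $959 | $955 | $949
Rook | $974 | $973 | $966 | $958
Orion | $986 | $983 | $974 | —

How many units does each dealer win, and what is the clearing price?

All unit-bids, highest first — top 9: 986 (Orion-1), 983 (Orion-2), 978 (Stratus-1), 976 (Stratus-2), 974 (Rook-1), 974 (Orion-3), 973 (Stratus-3), 973 (Rook-2), 969 (Stratus-4)
First bid not allocated: $966.
Allocation: Orion 3, Rook 2, Stratus 4.

Orion 3, Rook 2, Stratus 4; clearing price $966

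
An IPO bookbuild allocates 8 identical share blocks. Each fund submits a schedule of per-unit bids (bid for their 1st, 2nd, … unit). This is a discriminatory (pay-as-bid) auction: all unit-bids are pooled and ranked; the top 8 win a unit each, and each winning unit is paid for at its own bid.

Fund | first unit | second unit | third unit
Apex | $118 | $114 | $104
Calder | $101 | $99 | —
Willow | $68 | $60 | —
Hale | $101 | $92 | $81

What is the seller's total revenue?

All unit-bids, highest first — top 8: 118 (Apex-1), 114 (Apex-2), 104 (Apex-3), 101 (Calder-1), 101 (Hale-1), 99 (Calder-2), 92 (Hale-2), 81 (Hale-3)
Next rejected bid: $68 (not a price — pay-as-bid).
Each winning unit pays its own bid.
Revenue = 118 + 114 + 104 + 101 + 101 + 99 + 92 + 81 = $810.

Total revenue: $810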